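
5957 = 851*7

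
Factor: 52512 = 2^5*3^1*547^1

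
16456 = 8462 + 7994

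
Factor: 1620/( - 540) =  -3 = - 3^1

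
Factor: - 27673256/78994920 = -3459157/9874365 = - 3^(- 1)*5^( - 1) * 13^1*17^( - 1)*38723^(-1 )*266089^1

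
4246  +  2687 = 6933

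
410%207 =203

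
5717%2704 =309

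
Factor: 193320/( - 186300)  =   - 358/345 = - 2^1*3^(  -  1)*5^( - 1)*23^( - 1)* 179^1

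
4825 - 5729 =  - 904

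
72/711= 8/79 = 0.10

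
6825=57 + 6768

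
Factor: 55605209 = 11^1*29^1* 174311^1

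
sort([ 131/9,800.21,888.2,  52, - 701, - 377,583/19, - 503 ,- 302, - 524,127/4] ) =[ - 701, - 524, - 503, - 377,- 302,131/9, 583/19,127/4,52,800.21,888.2]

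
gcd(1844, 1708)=4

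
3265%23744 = 3265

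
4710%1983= 744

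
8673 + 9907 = 18580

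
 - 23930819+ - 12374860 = - 36305679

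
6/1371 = 2/457 =0.00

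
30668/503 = 30668/503= 60.97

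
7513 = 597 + 6916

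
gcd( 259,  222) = 37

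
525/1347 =175/449 = 0.39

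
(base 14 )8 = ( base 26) 8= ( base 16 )8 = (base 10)8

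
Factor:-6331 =-13^1 * 487^1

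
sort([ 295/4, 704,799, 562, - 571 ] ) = [ - 571, 295/4,562, 704, 799 ]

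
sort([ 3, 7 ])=[ 3,7] 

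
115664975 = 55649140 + 60015835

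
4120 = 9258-5138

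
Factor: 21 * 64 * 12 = 2^8* 3^2*7^1 = 16128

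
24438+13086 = 37524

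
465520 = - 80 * ( - 5819)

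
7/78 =7/78 = 0.09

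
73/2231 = 73/2231 = 0.03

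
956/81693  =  956/81693=0.01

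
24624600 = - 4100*( - 6006 ) 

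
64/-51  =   - 2+38/51=- 1.25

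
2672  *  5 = 13360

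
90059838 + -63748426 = 26311412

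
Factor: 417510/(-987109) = -2^1*3^2 *5^1 * 941^ (- 1 )*1049^( - 1) *4639^1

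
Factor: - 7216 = -2^4*11^1*41^1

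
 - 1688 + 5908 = 4220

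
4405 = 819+3586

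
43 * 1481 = 63683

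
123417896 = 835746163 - 712328267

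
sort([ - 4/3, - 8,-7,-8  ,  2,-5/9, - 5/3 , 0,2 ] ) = [ - 8, - 8, - 7, - 5/3, - 4/3,- 5/9, 0,2,2 ]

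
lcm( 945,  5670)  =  5670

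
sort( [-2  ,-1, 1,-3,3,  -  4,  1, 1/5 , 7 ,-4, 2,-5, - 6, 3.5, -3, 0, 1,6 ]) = [ - 6, - 5, - 4, - 4,-3,  -  3,-2, - 1,  0, 1/5,1, 1,1,2,  3, 3.5,6, 7] 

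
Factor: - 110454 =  - 2^1*3^1*41^1*449^1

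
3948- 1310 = 2638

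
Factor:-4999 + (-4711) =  - 9710 = -  2^1*5^1*971^1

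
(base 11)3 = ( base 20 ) 3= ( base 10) 3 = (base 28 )3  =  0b11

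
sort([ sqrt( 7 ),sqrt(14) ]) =[ sqrt(7), sqrt( 14)] 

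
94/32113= 94/32113 =0.00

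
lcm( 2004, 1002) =2004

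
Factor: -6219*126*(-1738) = 2^2*3^4*7^1*11^1*79^1 * 691^1 = 1361886372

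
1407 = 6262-4855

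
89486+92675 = 182161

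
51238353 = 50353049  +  885304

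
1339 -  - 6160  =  7499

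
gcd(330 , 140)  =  10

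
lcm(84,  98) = 588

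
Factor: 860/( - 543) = - 2^2*3^( - 1 )*5^1*43^1*181^( - 1 ) 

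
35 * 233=8155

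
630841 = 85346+545495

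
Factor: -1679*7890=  - 2^1*3^1*5^1 *23^1*73^1*263^1 = -  13247310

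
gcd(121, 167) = 1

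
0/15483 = 0 = 0.00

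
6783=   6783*1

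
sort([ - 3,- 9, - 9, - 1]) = [-9,  -  9, -3,-1]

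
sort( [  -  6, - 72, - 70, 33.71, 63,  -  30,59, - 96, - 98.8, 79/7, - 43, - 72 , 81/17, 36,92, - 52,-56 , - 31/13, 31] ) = [-98.8, - 96, - 72,-72, - 70, - 56, - 52, -43,  -  30, - 6,  -  31/13, 81/17, 79/7, 31, 33.71, 36,59, 63, 92] 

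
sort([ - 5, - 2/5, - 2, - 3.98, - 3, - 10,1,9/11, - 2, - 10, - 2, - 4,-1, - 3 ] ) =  [ - 10, - 10 , - 5,-4,- 3.98, - 3, - 3,-2, - 2, - 2, - 1 , - 2/5 , 9/11, 1 ] 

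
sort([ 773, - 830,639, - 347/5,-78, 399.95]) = [ - 830, - 78, - 347/5,399.95,639,773]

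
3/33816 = 1/11272  =  0.00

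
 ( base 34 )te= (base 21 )25D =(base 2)1111101000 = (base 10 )1000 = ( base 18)31A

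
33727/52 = 648+31/52 = 648.60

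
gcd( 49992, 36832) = 8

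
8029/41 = 8029/41 = 195.83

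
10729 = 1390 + 9339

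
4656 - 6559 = -1903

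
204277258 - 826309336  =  -622032078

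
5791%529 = 501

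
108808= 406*268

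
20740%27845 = 20740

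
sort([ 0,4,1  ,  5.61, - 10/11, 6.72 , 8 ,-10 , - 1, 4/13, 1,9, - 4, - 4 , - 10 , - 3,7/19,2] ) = [ - 10,  -  10, - 4, - 4, - 3,  -  1, - 10/11,0, 4/13 , 7/19 , 1,1 , 2, 4 , 5.61, 6.72,8,  9]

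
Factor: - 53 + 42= - 11= - 11^1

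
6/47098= 3/23549 = 0.00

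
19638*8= 157104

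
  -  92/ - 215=92/215 =0.43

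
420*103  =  43260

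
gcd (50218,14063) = 7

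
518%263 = 255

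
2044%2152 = 2044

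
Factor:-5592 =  -2^3*3^1 * 233^1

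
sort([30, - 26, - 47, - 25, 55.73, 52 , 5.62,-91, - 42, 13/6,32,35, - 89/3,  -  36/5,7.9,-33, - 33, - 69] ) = [-91, - 69, - 47, - 42, - 33,-33, - 89/3, - 26,-25, - 36/5 , 13/6, 5.62, 7.9,30, 32, 35,52,55.73 ]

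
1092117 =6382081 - 5289964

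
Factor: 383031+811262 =1194293 = 1194293^1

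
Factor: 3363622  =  2^1*331^1*5081^1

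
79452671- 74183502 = 5269169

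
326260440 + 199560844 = 525821284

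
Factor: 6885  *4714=2^1*3^4*5^1  *  17^1 * 2357^1 = 32455890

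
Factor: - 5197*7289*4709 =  - 17^1* 37^1*197^1*277^1*5197^1= - 178381313497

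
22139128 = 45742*484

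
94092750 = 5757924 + 88334826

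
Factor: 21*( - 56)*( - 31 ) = 36456 = 2^3* 3^1*7^2*31^1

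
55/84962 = 55/84962 = 0.00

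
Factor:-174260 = - 2^2*5^1*8713^1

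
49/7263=49/7263 =0.01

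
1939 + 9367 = 11306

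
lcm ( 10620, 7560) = 446040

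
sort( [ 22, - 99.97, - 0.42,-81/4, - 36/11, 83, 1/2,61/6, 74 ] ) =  [ - 99.97, - 81/4,  -  36/11,  -  0.42, 1/2, 61/6, 22, 74, 83]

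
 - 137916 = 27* (- 5108)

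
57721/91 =634 + 27/91 = 634.30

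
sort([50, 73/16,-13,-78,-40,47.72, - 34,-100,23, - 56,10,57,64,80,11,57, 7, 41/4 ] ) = [-100 , - 78, - 56 , - 40, - 34,-13, 73/16, 7 , 10 , 41/4,11, 23, 47.72,50,57,57,64,80]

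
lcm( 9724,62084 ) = 807092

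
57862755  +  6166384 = 64029139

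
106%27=25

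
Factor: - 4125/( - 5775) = 5^1*7^( - 1 )  =  5/7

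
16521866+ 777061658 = 793583524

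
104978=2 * 52489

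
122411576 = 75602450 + 46809126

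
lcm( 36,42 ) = 252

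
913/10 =913/10=91.30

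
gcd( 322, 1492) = 2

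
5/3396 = 5/3396 = 0.00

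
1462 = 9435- 7973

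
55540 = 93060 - 37520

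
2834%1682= 1152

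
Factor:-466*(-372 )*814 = 141108528 = 2^4*3^1*11^1 * 31^1*37^1*233^1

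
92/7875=92/7875=0.01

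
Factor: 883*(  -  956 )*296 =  - 249867808 = -2^5*37^1*239^1*883^1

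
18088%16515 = 1573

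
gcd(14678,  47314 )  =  82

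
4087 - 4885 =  - 798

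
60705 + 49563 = 110268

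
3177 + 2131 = 5308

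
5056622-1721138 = 3335484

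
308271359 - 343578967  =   - 35307608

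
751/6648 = 751/6648 = 0.11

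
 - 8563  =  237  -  8800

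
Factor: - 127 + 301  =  174 = 2^1*3^1*29^1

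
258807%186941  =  71866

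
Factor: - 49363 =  - 49363^1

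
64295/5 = 12859 = 12859.00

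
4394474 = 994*4421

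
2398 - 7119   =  -4721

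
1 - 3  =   - 2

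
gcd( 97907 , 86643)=1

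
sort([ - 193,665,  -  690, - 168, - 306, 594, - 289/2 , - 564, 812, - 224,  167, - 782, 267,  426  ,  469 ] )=[ - 782 , - 690 , - 564, - 306, - 224, - 193 ,-168 , - 289/2,167, 267, 426, 469,594, 665, 812]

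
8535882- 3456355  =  5079527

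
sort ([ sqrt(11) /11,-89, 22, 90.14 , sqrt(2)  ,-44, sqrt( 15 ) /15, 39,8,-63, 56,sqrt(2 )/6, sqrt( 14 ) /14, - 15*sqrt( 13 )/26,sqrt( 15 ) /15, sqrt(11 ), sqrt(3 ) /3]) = [ - 89,-63, - 44, - 15*sqrt ( 13 ) /26,sqrt(2 )/6,sqrt(15 )/15, sqrt(15)/15,  sqrt(14 )/14, sqrt( 11 )/11, sqrt(3 ) /3, sqrt( 2), sqrt(11 ), 8, 22,39, 56,90.14]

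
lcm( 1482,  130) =7410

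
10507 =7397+3110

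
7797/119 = 65 + 62/119=65.52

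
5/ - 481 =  - 1 + 476/481= -0.01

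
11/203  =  11/203 = 0.05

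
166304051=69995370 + 96308681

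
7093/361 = 7093/361 = 19.65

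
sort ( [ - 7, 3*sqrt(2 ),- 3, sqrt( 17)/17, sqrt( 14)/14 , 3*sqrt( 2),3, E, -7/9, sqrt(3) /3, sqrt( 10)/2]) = [ -7 ,  -  3, - 7/9, sqrt( 17)/17, sqrt(14)/14, sqrt( 3 )/3,sqrt( 10)/2,E , 3, 3 * sqrt(2), 3 * sqrt( 2 ) ] 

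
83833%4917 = 244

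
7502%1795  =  322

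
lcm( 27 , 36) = 108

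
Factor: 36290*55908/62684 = 507225330/15671 = 2^1 * 3^2*5^1*19^1*191^1 *1553^1*15671^ ( - 1) 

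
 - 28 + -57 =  - 85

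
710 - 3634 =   -  2924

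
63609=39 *1631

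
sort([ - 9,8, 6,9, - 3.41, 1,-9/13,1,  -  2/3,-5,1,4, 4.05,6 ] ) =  [ - 9, - 5, - 3.41, - 9/13, - 2/3,1, 1, 1,4, 4.05 , 6 , 6,8,9]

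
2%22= 2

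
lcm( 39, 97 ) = 3783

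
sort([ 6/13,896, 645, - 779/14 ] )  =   [-779/14  ,  6/13 , 645,896] 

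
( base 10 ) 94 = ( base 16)5E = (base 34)2Q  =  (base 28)3A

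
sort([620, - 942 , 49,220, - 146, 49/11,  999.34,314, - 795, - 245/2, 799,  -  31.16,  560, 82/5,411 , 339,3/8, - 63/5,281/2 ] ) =[ - 942,-795,  -  146, - 245/2, - 31.16, - 63/5, 3/8,49/11, 82/5,49,281/2 , 220,  314,339, 411,560,620, 799,  999.34]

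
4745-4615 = 130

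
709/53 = 13 + 20/53 = 13.38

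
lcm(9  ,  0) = 0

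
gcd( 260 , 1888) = 4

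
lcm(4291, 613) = 4291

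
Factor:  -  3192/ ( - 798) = 4 = 2^2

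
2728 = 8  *341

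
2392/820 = 2 + 188/205= 2.92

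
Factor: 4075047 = 3^2*101^1*4483^1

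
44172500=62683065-18510565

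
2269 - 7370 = -5101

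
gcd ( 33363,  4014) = 9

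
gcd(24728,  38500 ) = 44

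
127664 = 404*316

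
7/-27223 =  - 1 + 3888/3889=- 0.00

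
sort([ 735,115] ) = [ 115,735 ] 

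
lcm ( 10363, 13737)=590691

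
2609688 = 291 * 8968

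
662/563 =662/563 = 1.18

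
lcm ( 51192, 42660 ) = 255960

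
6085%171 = 100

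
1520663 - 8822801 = -7302138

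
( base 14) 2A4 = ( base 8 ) 1030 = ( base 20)16G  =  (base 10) 536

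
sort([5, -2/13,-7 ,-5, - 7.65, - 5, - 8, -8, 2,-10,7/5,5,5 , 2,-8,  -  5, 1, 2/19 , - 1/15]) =[-10, - 8  , - 8,-8 ,-7.65, - 7,-5, - 5, - 5, - 2/13, - 1/15, 2/19 , 1, 7/5,2 , 2 , 5, 5,5]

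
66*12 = 792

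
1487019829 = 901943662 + 585076167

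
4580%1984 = 612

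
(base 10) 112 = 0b1110000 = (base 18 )64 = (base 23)4K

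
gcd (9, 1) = 1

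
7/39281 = 7/39281 = 0.00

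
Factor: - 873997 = -41^1*21317^1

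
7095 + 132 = 7227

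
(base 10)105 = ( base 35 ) 30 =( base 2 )1101001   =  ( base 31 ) 3c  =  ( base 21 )50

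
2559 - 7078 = -4519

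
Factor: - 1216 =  - 2^6* 19^1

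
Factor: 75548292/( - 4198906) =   -  37774146/2099453=-2^1 * 3^1*293^1 * 21487^1*2099453^(-1)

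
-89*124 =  - 11036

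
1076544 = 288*3738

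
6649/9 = 738+7/9 = 738.78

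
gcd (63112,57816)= 8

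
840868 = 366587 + 474281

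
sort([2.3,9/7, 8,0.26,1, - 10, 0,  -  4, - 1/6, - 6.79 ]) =[- 10,-6.79,  -  4,-1/6,0,0.26,1,9/7,2.3, 8 ]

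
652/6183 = 652/6183 = 0.11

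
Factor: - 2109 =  - 3^1*19^1* 37^1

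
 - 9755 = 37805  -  47560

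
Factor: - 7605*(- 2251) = 3^2*5^1*13^2*2251^1 = 17118855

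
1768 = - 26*(-68)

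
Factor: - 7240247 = -7^1*601^1*1721^1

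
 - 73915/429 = - 173+ 302/429 = - 172.30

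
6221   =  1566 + 4655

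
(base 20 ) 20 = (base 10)40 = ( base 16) 28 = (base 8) 50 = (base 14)2c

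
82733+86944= 169677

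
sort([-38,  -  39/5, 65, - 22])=[-38,-22 , - 39/5,65 ]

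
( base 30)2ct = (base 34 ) 1ud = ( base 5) 32224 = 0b100010001101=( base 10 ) 2189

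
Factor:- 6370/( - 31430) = 91/449 = 7^1*13^1 * 449^( - 1)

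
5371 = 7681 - 2310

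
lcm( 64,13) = 832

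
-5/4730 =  - 1/946 = -0.00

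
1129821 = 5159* 219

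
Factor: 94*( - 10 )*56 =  - 52640  =  - 2^5*5^1*7^1*47^1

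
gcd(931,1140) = 19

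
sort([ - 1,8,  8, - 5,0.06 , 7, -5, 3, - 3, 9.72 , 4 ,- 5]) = [-5, - 5, - 5,-3, - 1,0.06, 3, 4, 7 , 8,  8,9.72] 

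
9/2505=3/835 =0.00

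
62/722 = 31/361 = 0.09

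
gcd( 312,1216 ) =8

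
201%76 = 49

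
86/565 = 86/565= 0.15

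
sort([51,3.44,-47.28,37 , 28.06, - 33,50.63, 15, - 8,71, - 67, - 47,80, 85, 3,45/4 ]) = [- 67,-47.28, - 47, - 33, - 8,3, 3.44, 45/4,15,28.06,37,50.63,51,71,80,  85]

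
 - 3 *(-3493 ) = 10479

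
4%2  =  0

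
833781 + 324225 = 1158006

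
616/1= 616 = 616.00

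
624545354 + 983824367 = 1608369721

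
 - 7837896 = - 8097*968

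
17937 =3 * 5979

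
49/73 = 49/73 = 0.67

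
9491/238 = 9491/238 = 39.88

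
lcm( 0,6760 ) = 0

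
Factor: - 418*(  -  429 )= 179322=2^1*3^1 * 11^2*13^1*19^1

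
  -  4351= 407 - 4758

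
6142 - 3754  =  2388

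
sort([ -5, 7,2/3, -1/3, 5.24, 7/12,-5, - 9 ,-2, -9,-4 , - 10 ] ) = [-10,  -  9, - 9,-5,-5,-4,-2, - 1/3 , 7/12, 2/3,  5.24,7 ]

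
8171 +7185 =15356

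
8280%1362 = 108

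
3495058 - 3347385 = 147673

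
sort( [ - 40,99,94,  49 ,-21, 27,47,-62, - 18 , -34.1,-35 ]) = [ - 62, - 40, - 35, -34.1, - 21, - 18 , 27,47,49,94,99 ]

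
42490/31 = 42490/31 = 1370.65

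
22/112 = 11/56=0.20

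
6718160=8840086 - 2121926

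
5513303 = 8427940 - 2914637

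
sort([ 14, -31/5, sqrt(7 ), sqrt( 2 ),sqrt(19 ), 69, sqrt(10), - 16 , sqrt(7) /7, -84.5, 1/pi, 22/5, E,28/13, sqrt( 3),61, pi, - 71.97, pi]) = [ - 84.5, - 71.97, - 16, - 31/5,  1/pi, sqrt ( 7)/7,sqrt( 2 ), sqrt( 3 ), 28/13,sqrt(7 ),E, pi, pi, sqrt(10 ) , sqrt( 19),22/5,14 , 61, 69] 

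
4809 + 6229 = 11038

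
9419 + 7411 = 16830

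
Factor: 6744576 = 2^9*3^1*4391^1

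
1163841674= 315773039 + 848068635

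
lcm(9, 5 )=45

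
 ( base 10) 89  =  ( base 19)4d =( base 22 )41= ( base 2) 1011001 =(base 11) 81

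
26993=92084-65091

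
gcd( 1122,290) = 2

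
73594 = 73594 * 1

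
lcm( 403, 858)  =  26598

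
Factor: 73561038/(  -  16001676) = - 12260173/2666946 = - 2^( - 1)*3^(-1) *23^1*43^(-1)*10337^( - 1 )*533051^1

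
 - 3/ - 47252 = 3/47252 = 0.00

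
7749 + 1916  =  9665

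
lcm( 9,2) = 18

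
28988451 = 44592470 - 15604019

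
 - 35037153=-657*53329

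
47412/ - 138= - 7902/23 = - 343.57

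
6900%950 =250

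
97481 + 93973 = 191454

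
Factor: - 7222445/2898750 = -2^( - 1 )*3^( - 1)*5^( - 3 )*773^(  -  1)*1444489^1 = - 1444489/579750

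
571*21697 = 12388987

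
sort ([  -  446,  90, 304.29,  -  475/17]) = [-446,  -  475/17, 90, 304.29]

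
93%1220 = 93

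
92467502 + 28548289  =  121015791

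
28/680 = 7/170 = 0.04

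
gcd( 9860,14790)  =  4930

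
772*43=33196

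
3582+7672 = 11254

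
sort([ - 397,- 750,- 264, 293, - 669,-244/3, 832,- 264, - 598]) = [-750, - 669,-598,-397, - 264, - 264,-244/3, 293, 832]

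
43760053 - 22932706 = 20827347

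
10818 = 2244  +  8574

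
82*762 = 62484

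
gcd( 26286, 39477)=3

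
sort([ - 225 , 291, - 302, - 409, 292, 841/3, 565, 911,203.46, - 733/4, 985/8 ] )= [ - 409, - 302, - 225, - 733/4, 985/8,203.46 , 841/3, 291,292, 565, 911 ] 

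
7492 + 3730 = 11222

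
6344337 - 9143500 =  - 2799163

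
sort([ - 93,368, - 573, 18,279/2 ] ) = [ - 573, - 93, 18, 279/2,368]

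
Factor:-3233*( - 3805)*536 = 2^3*5^1*53^1*61^1*67^1  *761^1=6593638840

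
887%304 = 279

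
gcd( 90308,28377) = 1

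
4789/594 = 8 + 37/594 = 8.06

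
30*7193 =215790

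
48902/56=873 + 1/4 = 873.25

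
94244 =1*94244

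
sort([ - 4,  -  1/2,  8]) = [ - 4, - 1/2, 8]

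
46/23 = 2 = 2.00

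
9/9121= 9/9121 = 0.00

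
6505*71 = 461855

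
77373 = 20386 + 56987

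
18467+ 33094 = 51561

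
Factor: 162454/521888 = 81227/260944  =  2^( - 4)* 43^1*47^(  -  1 )*347^(-1 )*1889^1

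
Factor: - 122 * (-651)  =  2^1*3^1*7^1 * 31^1*61^1   =  79422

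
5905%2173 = 1559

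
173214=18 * 9623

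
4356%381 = 165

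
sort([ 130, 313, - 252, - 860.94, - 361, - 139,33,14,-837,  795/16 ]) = [- 860.94, - 837,-361,  -  252, - 139,14,33, 795/16,130, 313]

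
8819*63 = 555597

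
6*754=4524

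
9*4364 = 39276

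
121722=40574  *3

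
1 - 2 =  - 1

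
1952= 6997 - 5045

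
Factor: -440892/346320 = -331/260 = - 2^( - 2 ) * 5^( - 1 )*13^( - 1) * 331^1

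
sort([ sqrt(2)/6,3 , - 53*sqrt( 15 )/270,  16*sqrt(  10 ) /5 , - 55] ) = [ - 55, - 53*sqrt(15) /270,  sqrt( 2) /6, 3, 16 *sqrt(10 ) /5 ] 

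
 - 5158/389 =-14+288/389 = - 13.26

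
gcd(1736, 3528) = 56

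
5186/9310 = 2593/4655 = 0.56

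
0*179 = 0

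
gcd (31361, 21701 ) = 1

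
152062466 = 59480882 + 92581584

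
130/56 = 2 + 9/28  =  2.32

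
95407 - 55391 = 40016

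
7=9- 2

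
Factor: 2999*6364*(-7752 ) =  - 2^5* 3^1*17^1*19^1  *  37^1 * 43^1 * 2999^1 =- 147951850272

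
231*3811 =880341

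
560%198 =164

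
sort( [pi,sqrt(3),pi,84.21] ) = [sqrt (3 ),pi, pi,84.21 ]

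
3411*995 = 3393945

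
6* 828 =4968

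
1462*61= 89182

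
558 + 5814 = 6372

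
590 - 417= 173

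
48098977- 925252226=  -  877153249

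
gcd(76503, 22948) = 1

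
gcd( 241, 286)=1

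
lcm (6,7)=42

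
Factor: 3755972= 2^2*11^1*85363^1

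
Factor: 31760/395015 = 16/199 = 2^4*199^( - 1)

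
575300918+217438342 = 792739260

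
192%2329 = 192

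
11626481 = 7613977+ 4012504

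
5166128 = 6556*788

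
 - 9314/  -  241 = 9314/241 = 38.65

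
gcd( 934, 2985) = 1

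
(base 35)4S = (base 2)10101000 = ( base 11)143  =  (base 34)4W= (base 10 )168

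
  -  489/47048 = -1 + 46559/47048  =  -0.01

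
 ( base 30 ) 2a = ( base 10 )70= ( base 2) 1000110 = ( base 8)106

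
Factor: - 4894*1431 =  - 7003314  =  - 2^1 * 3^3*53^1 *2447^1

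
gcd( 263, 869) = 1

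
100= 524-424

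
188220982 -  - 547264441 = 735485423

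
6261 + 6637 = 12898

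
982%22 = 14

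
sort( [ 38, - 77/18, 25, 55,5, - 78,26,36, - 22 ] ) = [ - 78, - 22,-77/18,5,25,26, 36,38,55] 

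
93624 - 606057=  - 512433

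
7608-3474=4134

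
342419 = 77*4447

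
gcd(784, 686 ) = 98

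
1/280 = 1/280 = 0.00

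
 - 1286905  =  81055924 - 82342829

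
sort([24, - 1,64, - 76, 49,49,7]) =[ - 76, - 1,7,24,49,49, 64 ] 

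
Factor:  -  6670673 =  - 31^1*215183^1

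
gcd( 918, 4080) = 102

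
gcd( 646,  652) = 2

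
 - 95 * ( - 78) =7410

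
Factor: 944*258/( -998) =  -2^4*3^1 *43^1* 59^1*499^(  -  1 )=-121776/499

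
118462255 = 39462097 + 79000158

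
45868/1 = 45868 = 45868.00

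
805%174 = 109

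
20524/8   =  2565 + 1/2 = 2565.50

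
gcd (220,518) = 2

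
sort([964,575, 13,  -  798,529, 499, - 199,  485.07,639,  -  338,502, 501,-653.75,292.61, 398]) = [  -  798,-653.75, - 338,-199,13,292.61, 398, 485.07,499,501, 502, 529 , 575,639, 964]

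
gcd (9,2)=1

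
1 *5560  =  5560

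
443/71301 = 443/71301= 0.01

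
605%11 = 0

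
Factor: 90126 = 2^1*3^3*1669^1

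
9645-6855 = 2790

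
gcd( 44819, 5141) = 1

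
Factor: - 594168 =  - 2^3*3^1*19^1*1303^1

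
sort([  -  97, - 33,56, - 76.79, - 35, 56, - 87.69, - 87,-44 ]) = [  -  97, - 87.69, - 87, - 76.79, - 44, - 35, - 33, 56,  56]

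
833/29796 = 833/29796=   0.03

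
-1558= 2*(-779 ) 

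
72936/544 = 134 + 5/68 = 134.07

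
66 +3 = 69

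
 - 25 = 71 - 96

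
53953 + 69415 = 123368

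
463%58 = 57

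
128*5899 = 755072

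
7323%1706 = 499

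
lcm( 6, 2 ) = 6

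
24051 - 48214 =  - 24163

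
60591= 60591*1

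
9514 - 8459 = 1055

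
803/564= 803/564 = 1.42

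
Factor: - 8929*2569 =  - 22938601 = - 7^1*367^1*8929^1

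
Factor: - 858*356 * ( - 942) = 2^4*3^2*11^1*13^1* 89^1* 157^1 = 287732016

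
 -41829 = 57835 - 99664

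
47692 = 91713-44021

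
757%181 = 33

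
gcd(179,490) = 1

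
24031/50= 480+31/50 = 480.62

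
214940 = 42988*5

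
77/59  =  1+18/59 =1.31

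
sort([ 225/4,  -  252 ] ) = [ - 252,225/4]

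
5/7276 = 5/7276 = 0.00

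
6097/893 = 6097/893 = 6.83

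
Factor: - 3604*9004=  - 32450416=   -2^4*17^1*53^1*2251^1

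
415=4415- 4000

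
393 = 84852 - 84459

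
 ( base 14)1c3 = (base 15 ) 197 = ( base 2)101101111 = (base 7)1033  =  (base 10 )367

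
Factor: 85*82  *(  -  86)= - 599420 = -  2^2*5^1*17^1*41^1*43^1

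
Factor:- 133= - 7^1 * 19^1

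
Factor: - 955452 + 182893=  - 19^1*73^1*557^1  =  - 772559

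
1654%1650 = 4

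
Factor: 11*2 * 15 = 2^1*3^1 * 5^1*11^1 = 330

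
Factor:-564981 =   -  3^1*83^1 *2269^1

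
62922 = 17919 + 45003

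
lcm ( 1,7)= 7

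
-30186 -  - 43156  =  12970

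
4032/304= 252/19  =  13.26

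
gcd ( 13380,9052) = 4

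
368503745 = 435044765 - 66541020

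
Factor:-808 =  - 2^3* 101^1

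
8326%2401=1123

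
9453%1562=81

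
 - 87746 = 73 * (-1202)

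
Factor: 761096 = 2^3*7^1 * 13591^1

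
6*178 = 1068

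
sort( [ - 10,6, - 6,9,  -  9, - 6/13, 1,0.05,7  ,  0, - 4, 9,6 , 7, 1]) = [ - 10, - 9  , - 6, - 4, - 6/13,0,  0.05,  1 , 1,6,  6, 7, 7,9 , 9 ]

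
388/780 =97/195 = 0.50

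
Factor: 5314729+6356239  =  11670968 = 2^3*  1458871^1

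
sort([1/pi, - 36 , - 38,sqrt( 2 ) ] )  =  [ -38 , - 36,1/pi, sqrt(2) ]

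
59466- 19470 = 39996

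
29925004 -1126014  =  28798990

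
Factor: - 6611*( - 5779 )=38204969 = 11^1*601^1 * 5779^1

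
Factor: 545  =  5^1*109^1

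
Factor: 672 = 2^5 * 3^1*7^1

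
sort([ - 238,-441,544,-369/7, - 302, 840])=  [-441,  -  302, - 238, - 369/7,544,840 ]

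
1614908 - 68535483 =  - 66920575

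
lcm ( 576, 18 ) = 576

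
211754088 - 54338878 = 157415210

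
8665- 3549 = 5116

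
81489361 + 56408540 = 137897901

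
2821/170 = 2821/170 = 16.59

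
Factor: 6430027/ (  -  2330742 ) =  - 2^( - 1)*3^(  -  1 ) * 463^( - 1) * 839^( -1)*6430027^1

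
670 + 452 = 1122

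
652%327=325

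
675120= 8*84390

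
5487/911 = 6+21/911 = 6.02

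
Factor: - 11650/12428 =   -  2^ ( - 1) *5^2*13^( - 1)*233^1*239^( - 1 ) = - 5825/6214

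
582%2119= 582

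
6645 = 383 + 6262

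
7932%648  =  156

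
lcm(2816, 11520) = 126720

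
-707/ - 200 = 707/200 = 3.54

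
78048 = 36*2168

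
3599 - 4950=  - 1351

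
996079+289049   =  1285128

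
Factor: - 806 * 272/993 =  - 2^5*3^(-1) * 13^1*  17^1*31^1 * 331^( - 1 ) = -219232/993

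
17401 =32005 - 14604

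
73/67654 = 73/67654 = 0.00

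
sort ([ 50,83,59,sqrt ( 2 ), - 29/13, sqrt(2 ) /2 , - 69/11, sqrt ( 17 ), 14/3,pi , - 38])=[  -  38, - 69/11 ,-29/13, sqrt( 2 )/2,  sqrt(2),pi,sqrt(17),14/3,50,59,83 ]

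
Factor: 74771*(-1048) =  - 2^3 * 131^1 * 74771^1 = -  78360008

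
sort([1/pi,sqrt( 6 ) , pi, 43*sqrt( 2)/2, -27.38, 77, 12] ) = [ - 27.38,1/pi,sqrt ( 6),pi,12,43*sqrt(2)/2,77 ]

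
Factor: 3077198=2^1* 1538599^1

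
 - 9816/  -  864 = 11+ 13/36 = 11.36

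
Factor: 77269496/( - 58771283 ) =-2^3*9658687^1*58771283^( - 1)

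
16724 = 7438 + 9286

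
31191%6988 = 3239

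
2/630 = 1/315 = 0.00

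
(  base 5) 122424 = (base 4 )1022003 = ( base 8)11203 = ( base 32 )4K3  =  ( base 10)4739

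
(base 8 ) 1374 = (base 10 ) 764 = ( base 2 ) 1011111100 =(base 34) mg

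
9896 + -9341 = 555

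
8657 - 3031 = 5626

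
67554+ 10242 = 77796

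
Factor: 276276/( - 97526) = -966/341 = - 2^1*3^1*7^1*11^(-1)*23^1*31^( - 1) 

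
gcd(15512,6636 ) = 28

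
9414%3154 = 3106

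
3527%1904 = 1623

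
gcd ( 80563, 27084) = 1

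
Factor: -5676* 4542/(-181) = 2^3*3^2*11^1*43^1*181^(-1 ) * 757^1 = 25780392/181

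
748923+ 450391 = 1199314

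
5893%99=52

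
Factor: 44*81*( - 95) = - 2^2 * 3^4*5^1 * 11^1*19^1 =- 338580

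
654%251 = 152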